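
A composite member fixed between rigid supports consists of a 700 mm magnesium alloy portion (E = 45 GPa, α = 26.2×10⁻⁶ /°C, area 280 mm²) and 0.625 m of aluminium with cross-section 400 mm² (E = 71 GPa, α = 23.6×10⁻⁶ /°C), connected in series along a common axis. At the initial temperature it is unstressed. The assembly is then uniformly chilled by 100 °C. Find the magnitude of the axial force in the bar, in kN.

Free thermal contraction of the whole bar: Σ αᵢΔT Lᵢ = 26.2×10⁻⁶×100×700 + 23.6×10⁻⁶×100×625 = 3.309 mm.
Since the ends are fixed, an axial force P builds up, equal in every segment, with P · Σ Lᵢ/(AᵢEᵢ) = δ_free.
Σ Lᵢ/(AᵢEᵢ) = 700/(280×45×10³) + 625/(400×71×10³) = 7.756×10⁻⁵ mm/N.
So P = 3.309 / 7.756×10⁻⁵ = 42.66 kN, tensile.

P ≈ 42.7 kN (tensile)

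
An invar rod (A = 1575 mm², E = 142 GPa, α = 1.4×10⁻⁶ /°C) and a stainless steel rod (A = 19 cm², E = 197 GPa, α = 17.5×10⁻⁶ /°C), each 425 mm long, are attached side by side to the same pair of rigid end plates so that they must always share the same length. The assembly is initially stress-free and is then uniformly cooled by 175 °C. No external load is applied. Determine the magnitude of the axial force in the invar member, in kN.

P ≈ 394 kN (compressive in the invar)

The stainless steel has the larger α, so on cooling it would change length more than the invar if both were free. The rigid plates force a common final length, so the stainless steel is put into tension and the invar into compression, with equal and opposite forces P (no external load).
Setting the final lengths equal and cancelling L: (α₁ − α₂)ΔT = P/(A₁E₁) + P/(A₂E₂).
|α₁ − α₂|·ΔT = 16.1×10⁻⁶ × 175 = 0.002818.
1/(A₁E₁) + 1/(A₂E₂) = 1/(1575×142×10³) + 1/(1900×197×10³) = 7.143×10⁻⁹ N⁻¹.
P = 0.002818 / 7.143×10⁻⁹ = 394400 N = 394.4 kN.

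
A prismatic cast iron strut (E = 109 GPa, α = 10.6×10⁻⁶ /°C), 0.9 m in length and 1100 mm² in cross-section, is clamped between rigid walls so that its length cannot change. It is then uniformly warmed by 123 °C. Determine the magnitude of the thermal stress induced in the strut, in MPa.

Because both ends are immovable the net strain is zero, and the suppressed thermal strain is αΔT = 10.6×10⁻⁶ × 123 = 1303.8×10⁻⁶.
σ = EαΔT = 109×10³ × 10.6×10⁻⁶ × 123 = 142.1 MPa (compressive; the strut is trying to expand).

σ ≈ 142 MPa (compressive)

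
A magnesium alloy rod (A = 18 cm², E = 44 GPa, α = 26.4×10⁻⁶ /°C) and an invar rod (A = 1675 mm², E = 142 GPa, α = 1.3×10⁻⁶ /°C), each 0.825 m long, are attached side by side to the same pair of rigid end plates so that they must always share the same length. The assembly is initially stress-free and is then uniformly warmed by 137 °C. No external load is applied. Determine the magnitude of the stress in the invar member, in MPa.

Both members must finish at the same length. With the larger α, the magnesium alloy tends to over-expand; the plates restrain it, putting the magnesium alloy in compression and the invar in tension. With no external load the two internal forces are equal and opposite, magnitude P.
Setting the final lengths equal and cancelling L: (α₁ − α₂)ΔT = P/(A₁E₁) + P/(A₂E₂).
|α₁ − α₂|·ΔT = 25.1×10⁻⁶ × 137 = 0.003439.
1/(A₁E₁) + 1/(A₂E₂) = 1/(1800×44×10³) + 1/(1675×142×10³) = 1.683×10⁻⁸ N⁻¹.
So P = 0.003439 / 1.683×10⁻⁸ = 204.3 kN.
σ_{invar} = P/A₂ = 204300/1675 = 122 MPa, tensile.

σ ≈ 122 MPa (tensile)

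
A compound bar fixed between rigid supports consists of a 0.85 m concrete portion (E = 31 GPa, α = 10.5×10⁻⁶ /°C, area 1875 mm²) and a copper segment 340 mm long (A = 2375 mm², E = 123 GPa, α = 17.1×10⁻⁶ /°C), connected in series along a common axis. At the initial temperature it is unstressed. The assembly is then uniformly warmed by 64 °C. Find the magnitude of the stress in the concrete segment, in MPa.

With the walls removed the bar would change length by δ_free = Σ αᵢΔT Lᵢ = 10.5×10⁻⁶×64×850 + 17.1×10⁻⁶×64×340 = 0.9433 mm.
The walls prevent any net length change, so an axial force P (same in every segment) develops. Compatibility: P · Σ Lᵢ/(AᵢEᵢ) = δ_free.
The series flexibility is Σ Lᵢ/(AᵢEᵢ) = 850/(1875×31×10³) + 340/(2375×123×10³) = 1.579×10⁻⁵ mm/N.
So P = 0.9433 / 1.579×10⁻⁵ = 59.75 kN, compressive.
σ_{concrete} = P / A = 59750 / 1875 = 31.87 MPa.

σ ≈ 31.9 MPa (compressive)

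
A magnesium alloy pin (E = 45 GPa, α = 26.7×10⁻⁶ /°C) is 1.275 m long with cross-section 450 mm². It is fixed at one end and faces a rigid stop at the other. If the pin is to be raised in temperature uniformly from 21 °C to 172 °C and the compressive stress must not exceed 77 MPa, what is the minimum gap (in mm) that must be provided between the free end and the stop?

g ≈ 2.96 mm

With no wall the pin would lengthen by αΔT L = 26.7×10⁻⁶ × 151 × 1275 = 5.14 mm.
At the allowable stress the elastic shortening the wall may impose is σL/E = 77 × 1275 / (45×10³) = 2.182 mm.
So the gap has to take up the difference, g_min = δ_free − σL/E = 5.14 − 2.182 = 2.959 mm.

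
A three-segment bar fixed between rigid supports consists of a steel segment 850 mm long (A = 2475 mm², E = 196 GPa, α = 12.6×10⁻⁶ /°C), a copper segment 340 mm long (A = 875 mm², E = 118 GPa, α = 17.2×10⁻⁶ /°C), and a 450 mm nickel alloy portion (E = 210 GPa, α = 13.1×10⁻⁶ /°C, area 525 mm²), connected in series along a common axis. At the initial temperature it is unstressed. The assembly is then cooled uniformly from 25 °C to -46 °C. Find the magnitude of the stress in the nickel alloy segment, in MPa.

If the supports were absent, the total length change would be Σ αᵢΔT Lᵢ = 12.6×10⁻⁶×71×850 + 17.2×10⁻⁶×71×340 + 13.1×10⁻⁶×71×450 = 1.594 mm.
The walls prevent any net length change, so an axial force P (same in every segment) develops. Compatibility: P · Σ Lᵢ/(AᵢEᵢ) = δ_free.
Σ Lᵢ/(AᵢEᵢ) = 850/(2475×196×10³) + 340/(875×118×10³) + 450/(525×210×10³) = 9.127×10⁻⁶ mm/N.
Hence P = δ_free / Σ(L/AE) = 1.594/9.127×10⁻⁶ = 174.7 kN (tensile).
σ_{nickel alloy} = P / A = 174700 / 525 = 332.7 MPa.

σ ≈ 333 MPa (tensile)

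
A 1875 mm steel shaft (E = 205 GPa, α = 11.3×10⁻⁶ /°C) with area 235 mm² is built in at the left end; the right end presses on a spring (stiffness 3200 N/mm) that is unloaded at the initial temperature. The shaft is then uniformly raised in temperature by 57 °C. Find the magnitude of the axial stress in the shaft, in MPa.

Free thermal expansion: δ_free = αΔT L = 11.3×10⁻⁶ × 57 × 1875 = 1.208 mm.
With a force P in the spring, the elastic change of the shaft is PL/(AE) and that of the spring is P/k; compatibility requires their sum to equal δ_free.
P [ L/(AE) + 1/k ] = δ_free → P [ 1875/(235×205×10³) + 1/(3200) ] = 1.208.
P = 1.208 / 0.0003514 = 3437 N.
σ = P/A = 3437/235 = 14.62 MPa.

σ ≈ 14.6 MPa (compressive)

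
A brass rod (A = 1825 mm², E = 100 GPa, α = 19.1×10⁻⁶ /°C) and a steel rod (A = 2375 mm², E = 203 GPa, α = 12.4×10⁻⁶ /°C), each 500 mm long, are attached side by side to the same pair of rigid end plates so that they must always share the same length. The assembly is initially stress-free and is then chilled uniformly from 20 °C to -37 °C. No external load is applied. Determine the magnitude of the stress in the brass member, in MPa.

Both members must finish at the same length. With the larger α, the brass tends to over-contract; the plates restrain it, putting the brass in tension and the steel in compression. With no external load the two internal forces are equal and opposite, magnitude P.
Compatibility of the two members (thermal + elastic change equal): (α₁ − α₂)ΔT = P·[1/(A₁E₁) + 1/(A₂E₂)].
|α₁ − α₂|·ΔT = 6.7×10⁻⁶ × 57 = 0.0003819.
1/(A₁E₁) + 1/(A₂E₂) = 1/(1825×100×10³) + 1/(2375×203×10³) = 7.554×10⁻⁹ N⁻¹.
So P = 0.0003819 / 7.554×10⁻⁹ = 50.56 kN.
σ_{brass} = P/A₁ = 50560/1825 = 27.7 MPa, tensile.

σ ≈ 27.7 MPa (tensile)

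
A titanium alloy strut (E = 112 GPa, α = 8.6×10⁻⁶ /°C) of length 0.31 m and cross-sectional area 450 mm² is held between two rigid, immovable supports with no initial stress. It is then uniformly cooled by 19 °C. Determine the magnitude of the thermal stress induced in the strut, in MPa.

σ ≈ 18.3 MPa (tensile)

The supports are rigid, so the total axial strain is zero. The restrained thermal strain is ε = αΔT = 8.6×10⁻⁶ × 19 = 163.4×10⁻⁶.
Hence σ = E·αΔT = 112×10³ × 163.4×10⁻⁶ = 18.3 MPa, tensile.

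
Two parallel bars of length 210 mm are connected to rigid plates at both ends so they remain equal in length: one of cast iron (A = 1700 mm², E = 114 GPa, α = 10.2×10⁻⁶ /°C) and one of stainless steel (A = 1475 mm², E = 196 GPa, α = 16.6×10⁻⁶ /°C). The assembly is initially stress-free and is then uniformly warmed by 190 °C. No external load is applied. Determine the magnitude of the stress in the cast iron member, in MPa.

σ ≈ 83 MPa (tensile)

The stainless steel has the larger α, so on heating it would change length more than the cast iron if both were free. The rigid plates force a common final length, so the stainless steel is put into compression and the cast iron into tension, with equal and opposite forces P (no external load).
Setting the final lengths equal and cancelling L: (α₁ − α₂)ΔT = P/(A₁E₁) + P/(A₂E₂).
|α₁ − α₂|·ΔT = 6.4×10⁻⁶ × 190 = 0.001216.
1/(A₁E₁) + 1/(A₂E₂) = 1/(1700×114×10³) + 1/(1475×196×10³) = 8.619×10⁻⁹ N⁻¹.
So P = 0.001216 / 8.619×10⁻⁹ = 141.1 kN.
σ_{cast iron} = P/A₁ = 141100/1700 = 82.99 MPa, tensile.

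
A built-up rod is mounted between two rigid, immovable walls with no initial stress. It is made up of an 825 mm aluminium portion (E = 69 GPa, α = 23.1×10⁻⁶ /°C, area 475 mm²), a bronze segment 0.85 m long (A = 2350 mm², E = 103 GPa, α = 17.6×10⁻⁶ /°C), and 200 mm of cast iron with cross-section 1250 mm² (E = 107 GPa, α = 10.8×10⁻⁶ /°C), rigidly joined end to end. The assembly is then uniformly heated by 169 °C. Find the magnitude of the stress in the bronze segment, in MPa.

σ ≈ 86.2 MPa (compressive)

If the supports were absent, the total length change would be Σ αᵢΔT Lᵢ = 23.1×10⁻⁶×169×825 + 17.6×10⁻⁶×169×850 + 10.8×10⁻⁶×169×200 = 6.114 mm.
The walls prevent any net length change, so an axial force P (same in every segment) develops. Compatibility: P · Σ Lᵢ/(AᵢEᵢ) = δ_free.
The series flexibility is Σ Lᵢ/(AᵢEᵢ) = 825/(475×69×10³) + 850/(2350×103×10³) + 200/(1250×107×10³) = 3.018×10⁻⁵ mm/N.
P = 6.114 / 3.018×10⁻⁵ = 202600 N = 202.6 kN, compressive.
σ_{bronze} = P / A = 202600 / 2350 = 86.21 MPa.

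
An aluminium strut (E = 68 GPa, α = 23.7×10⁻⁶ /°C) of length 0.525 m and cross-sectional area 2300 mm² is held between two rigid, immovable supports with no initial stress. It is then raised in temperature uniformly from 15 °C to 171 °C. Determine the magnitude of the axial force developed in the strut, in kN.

P ≈ 578 kN (compressive)

Full restraint means ε = 0, so the stress is σ = EαΔT = 68×10³ × 23.7×10⁻⁶ × 156 = 251.4 MPa.
Axial force P = σA = 251.4 × 2300 = 578200 N = 578.2 kN, compressive.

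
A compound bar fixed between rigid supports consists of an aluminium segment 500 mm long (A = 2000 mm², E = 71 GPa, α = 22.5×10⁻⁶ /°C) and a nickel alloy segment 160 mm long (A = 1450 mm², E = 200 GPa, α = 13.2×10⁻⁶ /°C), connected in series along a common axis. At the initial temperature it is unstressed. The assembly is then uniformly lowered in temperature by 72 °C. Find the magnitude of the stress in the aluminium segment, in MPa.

Free thermal contraction of the whole bar: Σ αᵢΔT Lᵢ = 22.5×10⁻⁶×72×500 + 13.2×10⁻⁶×72×160 = 0.9621 mm.
The rigid supports impose zero overall length change; the single axial force P common to all segments must satisfy P Σ Lᵢ/(AᵢEᵢ) = δ_free.
Σ Lᵢ/(AᵢEᵢ) = 500/(2000×71×10³) + 160/(1450×200×10³) = 4.073×10⁻⁶ mm/N.
So P = 0.9621 / 4.073×10⁻⁶ = 236.2 kN, tensile.
σ_{aluminium} = P / A = 236200 / 2000 = 118.1 MPa.

σ ≈ 118 MPa (tensile)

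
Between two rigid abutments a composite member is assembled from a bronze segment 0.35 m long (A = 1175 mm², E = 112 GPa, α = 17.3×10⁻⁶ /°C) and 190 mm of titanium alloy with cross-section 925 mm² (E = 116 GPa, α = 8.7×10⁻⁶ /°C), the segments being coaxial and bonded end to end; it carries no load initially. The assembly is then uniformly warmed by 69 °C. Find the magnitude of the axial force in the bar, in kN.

If the supports were absent, the total length change would be Σ αᵢΔT Lᵢ = 17.3×10⁻⁶×69×350 + 8.7×10⁻⁶×69×190 = 0.5319 mm.
Since the ends are fixed, an axial force P builds up, equal in every segment, with P · Σ Lᵢ/(AᵢEᵢ) = δ_free.
Σ Lᵢ/(AᵢEᵢ) = 350/(1175×112×10³) + 190/(925×116×10³) = 4.43×10⁻⁶ mm/N.
P = 0.5319 / 4.43×10⁻⁶ = 120000 N = 120 kN, compressive.

P ≈ 120 kN (compressive)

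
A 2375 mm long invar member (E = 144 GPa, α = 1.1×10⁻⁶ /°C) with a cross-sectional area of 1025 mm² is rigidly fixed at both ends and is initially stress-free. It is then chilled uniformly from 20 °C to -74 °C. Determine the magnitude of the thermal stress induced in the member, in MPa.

The supports are rigid, so the total axial strain is zero. The restrained thermal strain is ε = αΔT = 1.1×10⁻⁶ × 94 = 103.4×10⁻⁶.
σ = EαΔT = 144×10³ × 1.1×10⁻⁶ × 94 = 14.89 MPa (tensile; the member is trying to contract).

σ ≈ 14.9 MPa (tensile)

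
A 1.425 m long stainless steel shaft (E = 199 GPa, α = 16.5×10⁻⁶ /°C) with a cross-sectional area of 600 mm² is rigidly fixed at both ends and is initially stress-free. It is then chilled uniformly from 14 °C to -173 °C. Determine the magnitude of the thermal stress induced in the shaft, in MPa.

σ ≈ 614 MPa (tensile)

With length fixed, the mechanical strain must cancel the thermal strain αΔT = 16.5×10⁻⁶ × 187 = 3085.5×10⁻⁶.
The stress required to suppress this strain is σ = Eε = 199×10³ × 3085.5×10⁻⁶ = 614 MPa, tensile since the shaft is trying to contract.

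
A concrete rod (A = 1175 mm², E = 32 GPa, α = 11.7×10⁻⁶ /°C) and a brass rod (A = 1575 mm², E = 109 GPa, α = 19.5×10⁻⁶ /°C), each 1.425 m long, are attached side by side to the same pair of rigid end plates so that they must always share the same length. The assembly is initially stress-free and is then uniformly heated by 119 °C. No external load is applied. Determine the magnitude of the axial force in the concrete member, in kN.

Both members must finish at the same length. With the larger α, the brass tends to over-expand; the plates restrain it, putting the brass in compression and the concrete in tension. With no external load the two internal forces are equal and opposite, magnitude P.
Setting the final lengths equal and cancelling L: (α₁ − α₂)ΔT = P/(A₁E₁) + P/(A₂E₂).
|α₁ − α₂|·ΔT = 7.8×10⁻⁶ × 119 = 0.0009282.
1/(A₁E₁) + 1/(A₂E₂) = 1/(1175×32×10³) + 1/(1575×109×10³) = 3.242×10⁻⁸ N⁻¹.
So P = 0.0009282 / 3.242×10⁻⁸ = 28.63 kN.

P ≈ 28.6 kN (tensile in the concrete)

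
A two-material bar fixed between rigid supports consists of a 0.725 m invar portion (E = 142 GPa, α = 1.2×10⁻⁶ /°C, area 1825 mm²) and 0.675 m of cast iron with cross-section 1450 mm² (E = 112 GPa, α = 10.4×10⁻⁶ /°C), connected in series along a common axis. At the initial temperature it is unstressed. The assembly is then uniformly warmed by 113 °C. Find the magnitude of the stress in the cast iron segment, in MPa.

With the walls removed the bar would change length by δ_free = Σ αᵢΔT Lᵢ = 1.2×10⁻⁶×113×725 + 10.4×10⁻⁶×113×675 = 0.8916 mm.
The rigid supports impose zero overall length change; the single axial force P common to all segments must satisfy P Σ Lᵢ/(AᵢEᵢ) = δ_free.
Σ Lᵢ/(AᵢEᵢ) = 725/(1825×142×10³) + 675/(1450×112×10³) = 6.954×10⁻⁶ mm/N.
So P = 0.8916 / 6.954×10⁻⁶ = 128.2 kN, compressive.
σ_{cast iron} = P / A = 128200 / 1450 = 88.42 MPa.

σ ≈ 88.4 MPa (compressive)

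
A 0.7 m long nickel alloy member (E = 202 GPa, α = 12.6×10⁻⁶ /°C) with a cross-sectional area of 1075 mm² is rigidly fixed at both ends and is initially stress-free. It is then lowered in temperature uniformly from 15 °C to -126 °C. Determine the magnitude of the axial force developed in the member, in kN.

P ≈ 386 kN (tensile)

With zero net strain, σ = E·αΔT = 202 GPa × 12.6×10⁻⁶ × 141 = 358.9 MPa.
P = AEαΔT = 1075 × 202×10³ × 12.6×10⁻⁶ × 141 = 385.8 kN (tensile).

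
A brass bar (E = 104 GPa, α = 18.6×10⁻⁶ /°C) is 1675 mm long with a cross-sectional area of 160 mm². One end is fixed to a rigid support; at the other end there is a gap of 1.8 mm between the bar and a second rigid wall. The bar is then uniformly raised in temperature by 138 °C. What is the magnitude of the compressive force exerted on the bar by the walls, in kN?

P ≈ 24.8 kN

Unrestrained expansion: δ_free = αΔT L = 18.6×10⁻⁶ × 138 × 1675 = 4.299 mm.
This exceeds the 1.8 mm gap, so the wall pushes back. The portion of expansion that must be recovered elastically is δ_free − gap = 4.299 − 1.8 = 2.499 mm.
That suppressed elongation corresponds to σ = E·Δ/L = 104×10³ × 2.499/1675 = 155.2 MPa.
P = σA = 155.2 × 160 = 24.83 kN.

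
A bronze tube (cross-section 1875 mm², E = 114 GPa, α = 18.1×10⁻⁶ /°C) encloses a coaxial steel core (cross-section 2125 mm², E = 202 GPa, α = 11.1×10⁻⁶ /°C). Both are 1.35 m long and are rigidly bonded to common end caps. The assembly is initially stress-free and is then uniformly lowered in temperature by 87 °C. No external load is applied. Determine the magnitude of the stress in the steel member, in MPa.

σ ≈ 40.9 MPa (compressive)

The bronze has the larger α, so on cooling it would change length more than the steel if both were free. The rigid plates force a common final length, so the bronze is put into tension and the steel into compression, with equal and opposite forces P (no external load).
Equating the net (thermal + elastic) strains gives |α₁ − α₂|·ΔT = P·[1/(A₁E₁) + 1/(A₂E₂)].
|α₁ − α₂|·ΔT = 7×10⁻⁶ × 87 = 0.000609.
1/(A₁E₁) + 1/(A₂E₂) = 1/(1875×114×10³) + 1/(2125×202×10³) = 7.008×10⁻⁹ N⁻¹.
P = 0.000609 / 7.008×10⁻⁹ = 86900 N = 86.9 kN.
σ_{steel} = P/A₂ = 86900/2125 = 40.89 MPa, compressive.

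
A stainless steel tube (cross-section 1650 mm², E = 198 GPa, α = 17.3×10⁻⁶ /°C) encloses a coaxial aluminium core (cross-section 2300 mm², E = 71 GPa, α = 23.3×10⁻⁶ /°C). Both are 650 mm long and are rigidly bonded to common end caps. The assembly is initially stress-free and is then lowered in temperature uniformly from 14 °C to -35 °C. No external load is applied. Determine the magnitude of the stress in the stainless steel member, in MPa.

σ ≈ 19.4 MPa (compressive)

The aluminium has the larger α, so on cooling it would change length more than the stainless steel if both were free. The rigid plates force a common final length, so the aluminium is put into tension and the stainless steel into compression, with equal and opposite forces P (no external load).
Setting the final lengths equal and cancelling L: (α₁ − α₂)ΔT = P/(A₁E₁) + P/(A₂E₂).
|α₁ − α₂|·ΔT = 6×10⁻⁶ × 49 = 0.000294.
1/(A₁E₁) + 1/(A₂E₂) = 1/(1650×198×10³) + 1/(2300×71×10³) = 9.185×10⁻⁹ N⁻¹.
P = 0.000294 / 9.185×10⁻⁹ = 32010 N = 32.01 kN.
σ_{stainless steel} = P/A₁ = 32010/1650 = 19.4 MPa, compressive.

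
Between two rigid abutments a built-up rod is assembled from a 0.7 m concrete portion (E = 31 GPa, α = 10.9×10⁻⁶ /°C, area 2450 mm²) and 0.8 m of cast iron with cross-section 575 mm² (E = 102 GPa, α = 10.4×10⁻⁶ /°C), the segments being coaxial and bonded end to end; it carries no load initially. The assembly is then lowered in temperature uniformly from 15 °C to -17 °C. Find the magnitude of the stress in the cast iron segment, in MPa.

If the supports were absent, the total length change would be Σ αᵢΔT Lᵢ = 10.9×10⁻⁶×32×700 + 10.4×10⁻⁶×32×800 = 0.5104 mm.
The walls prevent any net length change, so an axial force P (same in every segment) develops. Compatibility: P · Σ Lᵢ/(AᵢEᵢ) = δ_free.
The series flexibility is Σ Lᵢ/(AᵢEᵢ) = 700/(2450×31×10³) + 800/(575×102×10³) = 2.286×10⁻⁵ mm/N.
So P = 0.5104 / 2.286×10⁻⁵ = 22.33 kN, tensile.
σ_{cast iron} = P / A = 22330 / 575 = 38.84 MPa.

σ ≈ 38.8 MPa (tensile)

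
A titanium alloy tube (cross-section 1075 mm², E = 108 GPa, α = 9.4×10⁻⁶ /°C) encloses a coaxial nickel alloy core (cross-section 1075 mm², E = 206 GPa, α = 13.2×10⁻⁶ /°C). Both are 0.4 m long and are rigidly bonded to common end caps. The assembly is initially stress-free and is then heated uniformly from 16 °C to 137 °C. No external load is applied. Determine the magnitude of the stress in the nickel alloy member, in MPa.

σ ≈ 32.6 MPa (compressive)

Equilibrium of a rigid end plate with no external load gives equal and opposite internal forces ±P in the two members. Since α_{nickel alloy} > α_{titanium alloy}, heating drives the nickel alloy into compression and the titanium alloy into tension.
Equating the net (thermal + elastic) strains gives |α₁ − α₂|·ΔT = P·[1/(A₁E₁) + 1/(A₂E₂)].
|α₁ − α₂|·ΔT = 3.8×10⁻⁶ × 121 = 0.0004598.
1/(A₁E₁) + 1/(A₂E₂) = 1/(1075×108×10³) + 1/(1075×206×10³) = 1.313×10⁻⁸ N⁻¹.
So P = 0.0004598 / 1.313×10⁻⁸ = 35.02 kN.
σ_{nickel alloy} = P/A₂ = 35020/1075 = 32.58 MPa, compressive.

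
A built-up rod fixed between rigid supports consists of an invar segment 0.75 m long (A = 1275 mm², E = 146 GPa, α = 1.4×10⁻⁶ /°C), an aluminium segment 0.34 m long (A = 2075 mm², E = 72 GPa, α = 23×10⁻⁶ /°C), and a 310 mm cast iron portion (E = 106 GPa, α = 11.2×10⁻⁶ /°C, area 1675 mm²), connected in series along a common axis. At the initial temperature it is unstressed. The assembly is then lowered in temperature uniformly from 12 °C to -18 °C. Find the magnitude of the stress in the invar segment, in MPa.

σ ≈ 36.1 MPa (tensile)

Free thermal contraction of the whole bar: Σ αᵢΔT Lᵢ = 1.4×10⁻⁶×30×750 + 23×10⁻⁶×30×340 + 11.2×10⁻⁶×30×310 = 0.3703 mm.
The walls prevent any net length change, so an axial force P (same in every segment) develops. Compatibility: P · Σ Lᵢ/(AᵢEᵢ) = δ_free.
Σ Lᵢ/(AᵢEᵢ) = 750/(1275×146×10³) + 340/(2075×72×10³) + 310/(1675×106×10³) = 8.051×10⁻⁶ mm/N.
Hence P = δ_free / Σ(L/AE) = 0.3703/8.051×10⁻⁶ = 45.99 kN (tensile).
σ_{invar} = P / A = 45990 / 1275 = 36.07 MPa.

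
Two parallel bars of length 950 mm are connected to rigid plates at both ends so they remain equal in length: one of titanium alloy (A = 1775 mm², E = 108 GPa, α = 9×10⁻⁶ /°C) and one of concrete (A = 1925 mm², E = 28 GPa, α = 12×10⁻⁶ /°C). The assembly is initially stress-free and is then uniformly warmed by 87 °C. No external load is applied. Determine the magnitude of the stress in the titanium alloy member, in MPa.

Equilibrium of a rigid end plate with no external load gives equal and opposite internal forces ±P in the two members. Since α_{concrete} > α_{titanium alloy}, heating drives the concrete into compression and the titanium alloy into tension.
Equating the net (thermal + elastic) strains gives |α₁ − α₂|·ΔT = P·[1/(A₁E₁) + 1/(A₂E₂)].
|α₁ − α₂|·ΔT = 3×10⁻⁶ × 87 = 0.000261.
1/(A₁E₁) + 1/(A₂E₂) = 1/(1775×108×10³) + 1/(1925×28×10³) = 2.377×10⁻⁸ N⁻¹.
P = 0.000261 / 2.377×10⁻⁸ = 10980 N = 10.98 kN.
σ_{titanium alloy} = P/A₁ = 10980/1775 = 6.186 MPa, tensile.

σ ≈ 6.19 MPa (tensile)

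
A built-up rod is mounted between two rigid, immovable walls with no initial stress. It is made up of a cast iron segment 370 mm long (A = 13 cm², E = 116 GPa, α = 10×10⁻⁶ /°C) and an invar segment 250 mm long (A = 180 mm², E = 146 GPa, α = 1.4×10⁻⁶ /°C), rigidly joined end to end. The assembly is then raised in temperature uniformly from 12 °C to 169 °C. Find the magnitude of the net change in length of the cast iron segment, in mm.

|ΔL| ≈ 0.451 mm

With the walls removed the bar would change length by δ_free = Σ αᵢΔT Lᵢ = 10×10⁻⁶×157×370 + 1.4×10⁻⁶×157×250 = 0.6359 mm.
The walls prevent any net length change, so an axial force P (same in every segment) develops. Compatibility: P · Σ Lᵢ/(AᵢEᵢ) = δ_free.
Σ Lᵢ/(AᵢEᵢ) = 370/(1300×116×10³) + 250/(180×146×10³) = 1.197×10⁻⁵ mm/N.
P = 0.6359 / 1.197×10⁻⁵ = 53140 N = 53.14 kN, compressive.
For the cast iron segment, free thermal change = 10×10⁻⁶×157×370 = 0.5809 mm and elastic change from P = 53140×370/(1300×116×10³) = 0.1304 mm; these oppose, so the net change is 0.451 mm (segment lengthens).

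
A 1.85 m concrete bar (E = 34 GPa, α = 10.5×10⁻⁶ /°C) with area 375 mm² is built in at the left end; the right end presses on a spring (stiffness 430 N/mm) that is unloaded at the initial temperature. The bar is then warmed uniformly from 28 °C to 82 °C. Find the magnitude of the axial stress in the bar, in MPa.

σ ≈ 1.13 MPa (compressive)

Free thermal expansion: δ_free = αΔT L = 10.5×10⁻⁶ × 54 × 1850 = 1.049 mm.
With a force P in the spring, the elastic change of the bar is PL/(AE) and that of the spring is P/k; compatibility requires their sum to equal δ_free.
So P = δ_free / [L/(AE) + 1/k] = 1.049 / [ 1850/(375×34×10³) + 1/(430) ].
P = 1.049 / 0.002471 = 424.6 N.
σ = P/A = 424.6/375 = 1.132 MPa.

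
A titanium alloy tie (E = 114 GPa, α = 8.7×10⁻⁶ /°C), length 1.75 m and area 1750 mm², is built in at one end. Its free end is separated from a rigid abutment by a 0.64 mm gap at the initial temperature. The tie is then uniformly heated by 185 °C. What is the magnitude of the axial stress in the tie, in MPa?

σ ≈ 142 MPa (compressive)

Free thermal elongation = αΔT L = 8.7×10⁻⁶ × 185 × 1750 = 2.817 mm.
This exceeds the 0.64 mm gap, so the wall pushes back. The portion of expansion that must be recovered elastically is δ_free − gap = 2.817 − 0.64 = 2.177 mm.
Compatibility: PL/(AE) = 2.177 mm, so σ = P/A = E × (2.177/1750) = 141.8 MPa.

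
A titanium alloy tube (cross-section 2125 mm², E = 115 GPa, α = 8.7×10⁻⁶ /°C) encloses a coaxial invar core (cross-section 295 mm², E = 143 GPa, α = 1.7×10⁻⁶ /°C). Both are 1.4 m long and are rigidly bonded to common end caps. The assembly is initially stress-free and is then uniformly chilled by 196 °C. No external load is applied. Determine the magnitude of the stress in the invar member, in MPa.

Both members must finish at the same length. With the larger α, the titanium alloy tends to over-contract; the plates restrain it, putting the titanium alloy in tension and the invar in compression. With no external load the two internal forces are equal and opposite, magnitude P.
Equating the net (thermal + elastic) strains gives |α₁ − α₂|·ΔT = P·[1/(A₁E₁) + 1/(A₂E₂)].
|α₁ − α₂|·ΔT = 7×10⁻⁶ × 196 = 0.001372.
1/(A₁E₁) + 1/(A₂E₂) = 1/(2125×115×10³) + 1/(295×143×10³) = 2.78×10⁻⁸ N⁻¹.
P = 0.001372 / 2.78×10⁻⁸ = 49360 N = 49.36 kN.
σ_{invar} = P/A₂ = 49360/295 = 167.3 MPa, compressive.

σ ≈ 167 MPa (compressive)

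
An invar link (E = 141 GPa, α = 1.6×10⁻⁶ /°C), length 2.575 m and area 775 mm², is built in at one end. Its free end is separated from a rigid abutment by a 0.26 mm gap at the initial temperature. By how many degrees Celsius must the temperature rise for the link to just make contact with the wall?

ΔT ≈ 63.1 °C

The gap closes when αΔT L = 0.26 mm, since the link is still unstressed at that instant.
So ΔT = g/(αL) = 0.26/(1.6×10⁻⁶ × 2575) = 63.11 °C.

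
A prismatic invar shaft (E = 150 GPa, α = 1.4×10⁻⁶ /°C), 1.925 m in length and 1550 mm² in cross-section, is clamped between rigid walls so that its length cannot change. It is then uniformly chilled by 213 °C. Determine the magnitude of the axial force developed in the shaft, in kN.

With zero net strain, σ = E·αΔT = 150 GPa × 1.4×10⁻⁶ × 213 = 44.73 MPa.
P = AEαΔT = 1550 × 150×10³ × 1.4×10⁻⁶ × 213 = 69.33 kN (tensile).

P ≈ 69.3 kN (tensile)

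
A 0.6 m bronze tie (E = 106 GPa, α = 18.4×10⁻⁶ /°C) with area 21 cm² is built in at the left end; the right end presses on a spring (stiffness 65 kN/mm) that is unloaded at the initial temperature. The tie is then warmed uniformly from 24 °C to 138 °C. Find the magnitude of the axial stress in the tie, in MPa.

σ ≈ 33.1 MPa (compressive)

If the spring were absent the tie would lengthen by αΔT L = 18.4×10⁻⁶ × 114 × 600 = 1.259 mm.
Let P be the compressive force at the spring. The tie shortens elastically by PL/(AE) and the spring compresses by P/k; together these equal δ_free.
So P = δ_free / [L/(AE) + 1/k] = 1.259 / [ 600/(2100×106×10³) + 1/(65×10³) ].
P = 1.259 / 1.808×10⁻⁵ = 69610 N.
σ = P/A = 69610/2100 = 33.15 MPa.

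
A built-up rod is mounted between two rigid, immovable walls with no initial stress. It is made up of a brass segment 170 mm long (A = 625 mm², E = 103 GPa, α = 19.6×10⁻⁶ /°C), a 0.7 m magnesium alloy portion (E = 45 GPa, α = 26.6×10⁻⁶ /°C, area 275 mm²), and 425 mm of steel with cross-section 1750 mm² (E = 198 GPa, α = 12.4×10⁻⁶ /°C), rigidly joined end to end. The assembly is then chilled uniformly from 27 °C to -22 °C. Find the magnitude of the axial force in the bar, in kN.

P ≈ 22.1 kN (tensile)

Free thermal contraction of the whole bar: Σ αᵢΔT Lᵢ = 19.6×10⁻⁶×49×170 + 26.6×10⁻⁶×49×700 + 12.4×10⁻⁶×49×425 = 1.334 mm.
The rigid supports impose zero overall length change; the single axial force P common to all segments must satisfy P Σ Lᵢ/(AᵢEᵢ) = δ_free.
The series flexibility is Σ Lᵢ/(AᵢEᵢ) = 170/(625×103×10³) + 700/(275×45×10³) + 425/(1750×198×10³) = 6.043×10⁻⁵ mm/N.
So P = 1.334 / 6.043×10⁻⁵ = 22.07 kN, tensile.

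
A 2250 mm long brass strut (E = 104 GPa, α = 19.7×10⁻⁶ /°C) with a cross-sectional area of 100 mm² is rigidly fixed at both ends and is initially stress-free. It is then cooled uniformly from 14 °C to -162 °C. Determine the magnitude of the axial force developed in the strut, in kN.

P ≈ 36.1 kN (tensile)

With zero net strain, σ = E·αΔT = 104 GPa × 19.7×10⁻⁶ × 176 = 360.6 MPa.
Axial force P = σA = 360.6 × 100 = 36060 N = 36.06 kN, tensile.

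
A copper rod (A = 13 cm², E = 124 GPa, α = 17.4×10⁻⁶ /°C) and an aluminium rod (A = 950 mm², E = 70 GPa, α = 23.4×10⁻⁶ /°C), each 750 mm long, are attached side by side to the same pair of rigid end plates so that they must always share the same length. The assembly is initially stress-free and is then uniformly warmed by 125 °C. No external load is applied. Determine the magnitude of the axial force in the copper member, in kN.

Equilibrium of a rigid end plate with no external load gives equal and opposite internal forces ±P in the two members. Since α_{aluminium} > α_{copper}, heating drives the aluminium into compression and the copper into tension.
Equating the net (thermal + elastic) strains gives |α₁ − α₂|·ΔT = P·[1/(A₁E₁) + 1/(A₂E₂)].
|α₁ − α₂|·ΔT = 6×10⁻⁶ × 125 = 0.00075.
1/(A₁E₁) + 1/(A₂E₂) = 1/(1300×124×10³) + 1/(950×70×10³) = 2.124×10⁻⁸ N⁻¹.
P = 0.00075 / 2.124×10⁻⁸ = 35310 N = 35.31 kN.

P ≈ 35.3 kN (tensile in the copper)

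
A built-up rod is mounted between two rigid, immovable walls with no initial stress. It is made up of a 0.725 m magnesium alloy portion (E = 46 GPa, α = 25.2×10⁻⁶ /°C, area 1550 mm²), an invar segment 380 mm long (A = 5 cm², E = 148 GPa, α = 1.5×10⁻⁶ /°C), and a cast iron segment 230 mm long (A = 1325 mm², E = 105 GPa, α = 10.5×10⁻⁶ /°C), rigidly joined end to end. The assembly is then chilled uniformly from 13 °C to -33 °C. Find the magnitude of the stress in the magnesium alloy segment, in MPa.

σ ≈ 37.2 MPa (tensile)

If the supports were absent, the total length change would be Σ αᵢΔT Lᵢ = 25.2×10⁻⁶×46×725 + 1.5×10⁻⁶×46×380 + 10.5×10⁻⁶×46×230 = 0.9777 mm.
The rigid supports impose zero overall length change; the single axial force P common to all segments must satisfy P Σ Lᵢ/(AᵢEᵢ) = δ_free.
Σ Lᵢ/(AᵢEᵢ) = 725/(1550×46×10³) + 380/(500×148×10³) + 230/(1325×105×10³) = 1.696×10⁻⁵ mm/N.
Hence P = δ_free / Σ(L/AE) = 0.9777/1.696×10⁻⁵ = 57.66 kN (tensile).
σ_{magnesium alloy} = P / A = 57660 / 1550 = 37.2 MPa.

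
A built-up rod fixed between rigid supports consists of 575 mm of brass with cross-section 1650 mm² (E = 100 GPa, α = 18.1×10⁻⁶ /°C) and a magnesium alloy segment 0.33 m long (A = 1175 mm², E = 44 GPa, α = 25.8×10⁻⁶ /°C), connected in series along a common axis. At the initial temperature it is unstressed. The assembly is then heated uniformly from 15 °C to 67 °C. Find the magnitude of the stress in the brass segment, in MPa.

σ ≈ 60.4 MPa (compressive)

If the supports were absent, the total length change would be Σ αᵢΔT Lᵢ = 18.1×10⁻⁶×52×575 + 25.8×10⁻⁶×52×330 = 0.9839 mm.
The rigid supports impose zero overall length change; the single axial force P common to all segments must satisfy P Σ Lᵢ/(AᵢEᵢ) = δ_free.
Σ Lᵢ/(AᵢEᵢ) = 575/(1650×100×10³) + 330/(1175×44×10³) = 9.868×10⁻⁶ mm/N.
So P = 0.9839 / 9.868×10⁻⁶ = 99.71 kN, compressive.
σ_{brass} = P / A = 99710 / 1650 = 60.43 MPa.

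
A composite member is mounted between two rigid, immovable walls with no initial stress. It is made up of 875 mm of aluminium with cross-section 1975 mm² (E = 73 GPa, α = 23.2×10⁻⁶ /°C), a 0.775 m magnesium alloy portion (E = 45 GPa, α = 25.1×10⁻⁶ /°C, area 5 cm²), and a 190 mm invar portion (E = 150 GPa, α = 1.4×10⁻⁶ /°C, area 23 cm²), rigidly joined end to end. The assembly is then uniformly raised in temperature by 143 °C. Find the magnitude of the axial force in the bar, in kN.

P ≈ 139 kN (compressive)

Free thermal expansion of the whole bar: Σ αᵢΔT Lᵢ = 23.2×10⁻⁶×143×875 + 25.1×10⁻⁶×143×775 + 1.4×10⁻⁶×143×190 = 5.723 mm.
Since the ends are fixed, an axial force P builds up, equal in every segment, with P · Σ Lᵢ/(AᵢEᵢ) = δ_free.
The series flexibility is Σ Lᵢ/(AᵢEᵢ) = 875/(1975×73×10³) + 775/(500×45×10³) + 190/(2300×150×10³) = 4.106×10⁻⁵ mm/N.
Hence P = δ_free / Σ(L/AE) = 5.723/4.106×10⁻⁵ = 139.4 kN (compressive).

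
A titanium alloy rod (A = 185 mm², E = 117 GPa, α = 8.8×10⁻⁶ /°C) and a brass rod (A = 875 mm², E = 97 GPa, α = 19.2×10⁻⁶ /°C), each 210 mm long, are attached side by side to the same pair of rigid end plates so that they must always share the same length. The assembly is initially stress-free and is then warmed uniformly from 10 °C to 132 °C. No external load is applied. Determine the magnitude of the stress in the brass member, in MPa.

The brass has the larger α, so on heating it would change length more than the titanium alloy if both were free. The rigid plates force a common final length, so the brass is put into compression and the titanium alloy into tension, with equal and opposite forces P (no external load).
Setting the final lengths equal and cancelling L: (α₁ − α₂)ΔT = P/(A₁E₁) + P/(A₂E₂).
|α₁ − α₂|·ΔT = 10.4×10⁻⁶ × 122 = 0.001269.
1/(A₁E₁) + 1/(A₂E₂) = 1/(185×117×10³) + 1/(875×97×10³) = 5.798×10⁻⁸ N⁻¹.
P = 0.001269 / 5.798×10⁻⁸ = 21880 N = 21.88 kN.
σ_{brass} = P/A₂ = 21880/875 = 25.01 MPa, compressive.

σ ≈ 25 MPa (compressive)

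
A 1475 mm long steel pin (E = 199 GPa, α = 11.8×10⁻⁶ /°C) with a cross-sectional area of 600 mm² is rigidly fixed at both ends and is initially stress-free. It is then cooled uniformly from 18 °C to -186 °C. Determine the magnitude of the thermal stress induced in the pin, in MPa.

Because both ends are immovable the net strain is zero, and the suppressed thermal strain is αΔT = 11.8×10⁻⁶ × 204 = 2407.2×10⁻⁶.
Hence σ = E·αΔT = 199×10³ × 2407.2×10⁻⁶ = 479 MPa, tensile.

σ ≈ 479 MPa (tensile)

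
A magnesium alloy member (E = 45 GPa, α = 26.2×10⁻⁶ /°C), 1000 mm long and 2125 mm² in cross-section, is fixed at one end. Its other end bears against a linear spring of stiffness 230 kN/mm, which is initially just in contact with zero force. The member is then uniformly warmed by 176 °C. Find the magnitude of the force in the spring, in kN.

P ≈ 311 kN

If the spring were absent the member would lengthen by αΔT L = 26.2×10⁻⁶ × 176 × 1000 = 4.611 mm.
Let P be the compressive force at the spring. The member shortens elastically by PL/(AE) and the spring compresses by P/k; together these equal δ_free.
So P = δ_free / [L/(AE) + 1/k] = 4.611 / [ 1000/(2125×45×10³) + 1/(230×10³) ].
P = 4.611 / 1.481×10⁻⁵ = 311500 N.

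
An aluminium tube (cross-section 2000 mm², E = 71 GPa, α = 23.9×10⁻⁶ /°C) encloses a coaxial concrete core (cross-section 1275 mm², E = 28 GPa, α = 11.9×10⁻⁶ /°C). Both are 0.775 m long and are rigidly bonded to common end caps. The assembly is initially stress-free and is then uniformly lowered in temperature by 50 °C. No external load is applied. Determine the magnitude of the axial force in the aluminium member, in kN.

P ≈ 17.1 kN (tensile in the aluminium)

Equilibrium of a rigid end plate with no external load gives equal and opposite internal forces ±P in the two members. Since α_{aluminium} > α_{concrete}, cooling drives the aluminium into tension and the concrete into compression.
Compatibility of the two members (thermal + elastic change equal): (α₁ − α₂)ΔT = P·[1/(A₁E₁) + 1/(A₂E₂)].
|α₁ − α₂|·ΔT = 12×10⁻⁶ × 50 = 0.0006.
1/(A₁E₁) + 1/(A₂E₂) = 1/(2000×71×10³) + 1/(1275×28×10³) = 3.505×10⁻⁸ N⁻¹.
So P = 0.0006 / 3.505×10⁻⁸ = 17.12 kN.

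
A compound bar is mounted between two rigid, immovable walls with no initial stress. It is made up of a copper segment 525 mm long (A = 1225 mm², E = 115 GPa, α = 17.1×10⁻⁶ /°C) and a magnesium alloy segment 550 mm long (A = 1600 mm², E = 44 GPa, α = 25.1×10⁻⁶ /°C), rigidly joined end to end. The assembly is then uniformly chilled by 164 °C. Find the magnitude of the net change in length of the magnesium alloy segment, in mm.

|ΔL| ≈ 0.266 mm

If the supports were absent, the total length change would be Σ αᵢΔT Lᵢ = 17.1×10⁻⁶×164×525 + 25.1×10⁻⁶×164×550 = 3.736 mm.
The walls prevent any net length change, so an axial force P (same in every segment) develops. Compatibility: P · Σ Lᵢ/(AᵢEᵢ) = δ_free.
The series flexibility is Σ Lᵢ/(AᵢEᵢ) = 525/(1225×115×10³) + 550/(1600×44×10³) = 1.154×10⁻⁵ mm/N.
P = 3.736 / 1.154×10⁻⁵ = 323800 N = 323.8 kN, tensile.
For the magnesium alloy segment, free thermal change = 25.1×10⁻⁶×164×550 = 2.264 mm and elastic change from P = 323800×550/(1600×44×10³) = 2.53 mm; these oppose, so the net change is 0.266 mm (segment lengthens).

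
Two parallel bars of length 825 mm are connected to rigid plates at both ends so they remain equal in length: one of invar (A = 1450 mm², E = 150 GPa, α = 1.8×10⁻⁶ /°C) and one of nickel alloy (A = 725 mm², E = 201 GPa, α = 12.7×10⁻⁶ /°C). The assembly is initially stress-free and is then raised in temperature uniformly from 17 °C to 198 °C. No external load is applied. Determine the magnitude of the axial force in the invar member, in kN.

The nickel alloy has the larger α, so on heating it would change length more than the invar if both were free. The rigid plates force a common final length, so the nickel alloy is put into compression and the invar into tension, with equal and opposite forces P (no external load).
Equating the net (thermal + elastic) strains gives |α₁ − α₂|·ΔT = P·[1/(A₁E₁) + 1/(A₂E₂)].
|α₁ − α₂|·ΔT = 10.9×10⁻⁶ × 181 = 0.001973.
1/(A₁E₁) + 1/(A₂E₂) = 1/(1450×150×10³) + 1/(725×201×10³) = 1.146×10⁻⁸ N⁻¹.
So P = 0.001973 / 1.146×10⁻⁸ = 172.2 kN.

P ≈ 172 kN (tensile in the invar)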